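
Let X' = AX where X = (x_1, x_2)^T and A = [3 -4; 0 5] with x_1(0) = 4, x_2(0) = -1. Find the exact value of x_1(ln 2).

A = [[3,-4],[0,5]]; eigenvalues λ = 5, 3.
Eigenvectors: (2,-1) for λ=5, (1,0) for λ=3.
From the initial condition, c_1 = 1, c_2 = 2.
x_1(ln 2) = (1)(2^5)(2) + (2)(2^3)(1) = 80.

80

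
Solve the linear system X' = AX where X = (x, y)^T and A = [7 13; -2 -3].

x(t) = 3K_1e^(2t)sin(t) - 2K_1e^(2t)cos(t) - 2K_2e^(2t)sin(t) - 3K_2e^(2t)cos(t), y(t) = -K_1e^(2t)sin(t) + K_1e^(2t)cos(t) + K_2e^(2t)sin(t) + K_2e^(2t)cos(t)

Coefficient matrix A = [[7, 13], [-2, -3]].
Characteristic polynomial det(A - λI) = λ^2 - 4λ + 5 = 0.
Eigenvalues λ = 2 ± i (complex conjugate pair).
For λ=2+i: an eigenvector is (-2,1) - i(3,-1) = (-2 - 3i, 1 + i).
A real fundamental pair from Re and Im of e^((2+i)t)v: X_1 = e^(2t)(cos(t)·(-2,1) + sin(t)·(3,-1)), X_2 = e^(2t)(sin(t)·(-2,1) - cos(t)·(3,-1)).
General solution: K_1X_1 + K_2X_2.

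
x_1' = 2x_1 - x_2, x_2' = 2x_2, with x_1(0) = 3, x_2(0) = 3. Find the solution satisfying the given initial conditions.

x_1(t) = -3te^(2t) + 3e^(2t), x_2(t) = 3e^(2t)

Coefficient matrix A = [[2, -1], [0, 2]].
Characteristic polynomial det(A - λI) = λ^2 - 4λ + 4 = 0.
Single eigenvalue λ = 2 with algebraic multiplicity 2.
Eigenvector v = (1,0); generalized eigenvector w with (A-λI)w=v is (2,-1).
General solution: e^(2t)[K_1·v + K_2·(t·v + w)].
Applying x_1(0)=3, x_2(0)=3 gives K_1=9, K_2=-3.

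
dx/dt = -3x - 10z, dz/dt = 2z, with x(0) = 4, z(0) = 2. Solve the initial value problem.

Coefficient matrix A = [[-3, -10], [0, 2]].
Characteristic polynomial det(A - λI) = λ^2 + λ - 6 = 0.
Eigenvalues λ = -3, 2.
For λ=-3: (A-λI) row 1 is [0, -10], so an eigenvector is (-1, 0).
For λ=2: (A-λI) row 1 is [-5, -10], so an eigenvector is (-2, 1).
General solution: c_1e^(-3t)(-1,0) + c_2e^(2t)(-2,1).
Applying x(0)=4, z(0)=2 gives c_1=-8, c_2=2.

x(t) = -4e^(2t) + 8e^(-3t), z(t) = 2e^(2t)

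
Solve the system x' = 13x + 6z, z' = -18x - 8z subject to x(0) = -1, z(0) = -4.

Coefficient matrix A = [[13, 6], [-18, -8]].
Characteristic polynomial det(A - λI) = λ^2 - 5λ + 4 = 0.
Eigenvalues λ = 1, 4.
For λ=1: (A-λI) row 1 is [12, 6], so an eigenvector is (1, -2).
For λ=4: (A-λI) row 1 is [9, 6], so an eigenvector is (2, -3).
General solution: C_1e^(t)(1,-2) + C_2e^(4t)(2,-3).
Applying x(0)=-1, z(0)=-4 gives C_1=11, C_2=-6.

x(t) = -12e^(4t) + 11e^(t), z(t) = 18e^(4t) - 22e^(t)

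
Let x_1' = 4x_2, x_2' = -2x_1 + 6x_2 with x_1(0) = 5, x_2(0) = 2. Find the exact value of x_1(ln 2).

A = [[0,4],[-2,6]]; eigenvalues λ = 4, 2.
Eigenvectors: (1,1) for λ=4, (-2,-1) for λ=2.
From the initial condition, c_1 = -1, c_2 = -3.
x_1(ln 2) = (-1)(2^4)(1) + (-3)(2^2)(-2) = 8.

8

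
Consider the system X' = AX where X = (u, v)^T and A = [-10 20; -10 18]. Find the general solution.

u(t) = -C_1e^(4t)sin(2t) + 3C_1e^(4t)cos(2t) + 3C_2e^(4t)sin(2t) + C_2e^(4t)cos(2t), v(t) = -C_1e^(4t)sin(2t) + 2C_1e^(4t)cos(2t) + 2C_2e^(4t)sin(2t) + C_2e^(4t)cos(2t)

Coefficient matrix A = [[-10, 20], [-10, 18]].
Characteristic polynomial det(A - λI) = λ^2 - 8λ + 20 = 0.
Eigenvalues λ = 4 ± 2i (complex conjugate pair).
For λ=4+2i: an eigenvector is (3,2) - i(-1,-1) = (3 + i, 2 + i).
A real fundamental pair from Re and Im of e^((4+2i)t)v: X_1 = e^(4t)(cos(2t)·(3,2) + sin(2t)·(-1,-1)), X_2 = e^(4t)(sin(2t)·(3,2) - cos(2t)·(-1,-1)).
General solution: C_1X_1 + C_2X_2.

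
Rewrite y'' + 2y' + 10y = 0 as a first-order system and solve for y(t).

y(t) = K_1e^(-t)cos(3t) + K_2e^(-t)sin(3t)

Let x_1 = y, x_2 = y'. Then x_1' = x_2 and x_2' = -10x_1 - 2x_2.
A = [[0,1],[-10,-2]]; det(A-λI) = λ^2 + 2λ + 10.
Eigenvalues λ = -1 ± 3i.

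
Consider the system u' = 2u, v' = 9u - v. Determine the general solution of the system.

Coefficient matrix A = [[2, 0], [9, -1]].
Characteristic polynomial det(A - λI) = λ^2 - λ - 2 = 0.
Eigenvalues λ = -1, 2.
For λ=-1: (A-λI) row 1 is [3, 0], so an eigenvector is (0, 1).
For λ=2: (A-λI) row 2 is [9, -3], so an eigenvector is (1, 3).
General solution: K_1e^(-t)(0,1) + K_2e^(2t)(1,3).

u(t) = K_2e^(2t), v(t) = K_1e^(-t) + 3K_2e^(2t)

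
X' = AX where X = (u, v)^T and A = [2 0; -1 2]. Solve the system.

Coefficient matrix A = [[2, 0], [-1, 2]].
Characteristic polynomial det(A - λI) = λ^2 - 4λ + 4 = 0.
Single eigenvalue λ = 2 with algebraic multiplicity 2.
Eigenvector v = (0,1); generalized eigenvector w with (A-λI)w=v is (-1,1).
General solution: e^(2t)[C_1·v + C_2·(t·v + w)].

u(t) = -C_2e^(2t), v(t) = C_1e^(2t) + C_2te^(2t) + C_2e^(2t)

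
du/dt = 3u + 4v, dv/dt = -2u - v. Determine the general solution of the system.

u(t) = c_1e^(t)sin(2t) + c_1e^(t)cos(2t) + c_2e^(t)sin(2t) - c_2e^(t)cos(2t), v(t) = -c_1e^(t)sin(2t) + c_2e^(t)cos(2t)

Coefficient matrix A = [[3, 4], [-2, -1]].
Characteristic polynomial det(A - λI) = λ^2 - 2λ + 5 = 0.
Eigenvalues λ = 1 ± 2i (complex conjugate pair).
For λ=1+2i: an eigenvector is (1,0) - i(1,-1) = (1 - i, 0 + i).
A real fundamental pair from Re and Im of e^((1+2i)t)v: X_1 = e^(t)(cos(2t)·(1,0) + sin(2t)·(1,-1)), X_2 = e^(t)(sin(2t)·(1,0) - cos(2t)·(1,-1)).
General solution: c_1X_1 + c_2X_2.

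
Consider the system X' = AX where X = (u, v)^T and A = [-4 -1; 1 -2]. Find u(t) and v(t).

u(t) = -c_1e^(-3t) - c_2te^(-3t) - 2c_2e^(-3t), v(t) = c_1e^(-3t) + c_2te^(-3t) + 3c_2e^(-3t)

Coefficient matrix A = [[-4, -1], [1, -2]].
Characteristic polynomial det(A - λI) = λ^2 + 6λ + 9 = 0.
Single eigenvalue λ = -3 with algebraic multiplicity 2.
Eigenvector v = (-1,1); generalized eigenvector w with (A-λI)w=v is (-2,3).
General solution: e^(-3t)[c_1·v + c_2·(t·v + w)].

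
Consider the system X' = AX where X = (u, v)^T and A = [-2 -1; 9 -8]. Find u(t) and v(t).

Coefficient matrix A = [[-2, -1], [9, -8]].
Characteristic polynomial det(A - λI) = λ^2 + 10λ + 25 = 0.
Single eigenvalue λ = -5 with algebraic multiplicity 2.
Eigenvector v = (1,3); generalized eigenvector w with (A-λI)w=v is (0,-1).
General solution: e^(-5t)[C_1·v + C_2·(t·v + w)].

u(t) = C_1e^(-5t) + C_2te^(-5t), v(t) = 3C_1e^(-5t) + 3C_2te^(-5t) - C_2e^(-5t)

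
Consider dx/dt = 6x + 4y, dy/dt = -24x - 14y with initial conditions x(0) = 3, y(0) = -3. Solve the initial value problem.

x(t) = 6e^(-2t) - 3e^(-6t), y(t) = -12e^(-2t) + 9e^(-6t)

Coefficient matrix A = [[6, 4], [-24, -14]].
Characteristic polynomial det(A - λI) = λ^2 + 8λ + 12 = 0.
Eigenvalues λ = -2, -6.
For λ=-2: (A-λI) row 1 is [8, 4], so an eigenvector is (-1, 2).
For λ=-6: (A-λI) row 1 is [12, 4], so an eigenvector is (-1, 3).
General solution: K_1e^(-2t)(-1,2) + K_2e^(-6t)(-1,3).
Applying x(0)=3, y(0)=-3 gives K_1=-6, K_2=3.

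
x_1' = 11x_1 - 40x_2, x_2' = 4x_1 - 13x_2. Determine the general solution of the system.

Coefficient matrix A = [[11, -40], [4, -13]].
Characteristic polynomial det(A - λI) = λ^2 + 2λ + 17 = 0.
Eigenvalues λ = -1 ± 4i (complex conjugate pair).
For λ=-1+4i: an eigenvector is (1,0) - i(3,1) = (1 - 3i, 0 - i).
A real fundamental pair from Re and Im of e^((-1+4i)t)v: X_1 = e^(-t)(cos(4t)·(1,0) + sin(4t)·(3,1)), X_2 = e^(-t)(sin(4t)·(1,0) - cos(4t)·(3,1)).
General solution: c_1X_1 + c_2X_2.

x_1(t) = 3c_1e^(-t)sin(4t) + c_1e^(-t)cos(4t) + c_2e^(-t)sin(4t) - 3c_2e^(-t)cos(4t), x_2(t) = c_1e^(-t)sin(4t) - c_2e^(-t)cos(4t)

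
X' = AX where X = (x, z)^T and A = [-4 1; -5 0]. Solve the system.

x(t) = -K_1e^(-2t)cos(t) - K_2e^(-2t)sin(t), z(t) = K_1e^(-2t)sin(t) - 2K_1e^(-2t)cos(t) - 2K_2e^(-2t)sin(t) - K_2e^(-2t)cos(t)

Coefficient matrix A = [[-4, 1], [-5, 0]].
Characteristic polynomial det(A - λI) = λ^2 + 4λ + 5 = 0.
Eigenvalues λ = -2 ± i (complex conjugate pair).
For λ=-2+i: an eigenvector is (-1,-2) - i(0,1) = (-1, -2 - i).
A real fundamental pair from Re and Im of e^((-2+i)t)v: X_1 = e^(-2t)(cos(t)·(-1,-2) + sin(t)·(0,1)), X_2 = e^(-2t)(sin(t)·(-1,-2) - cos(t)·(0,1)).
General solution: K_1X_1 + K_2X_2.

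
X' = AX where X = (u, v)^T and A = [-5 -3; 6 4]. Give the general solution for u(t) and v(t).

u(t) = C_1e^(t) - C_2e^(-2t), v(t) = -2C_1e^(t) + C_2e^(-2t)

Coefficient matrix A = [[-5, -3], [6, 4]].
Characteristic polynomial det(A - λI) = λ^2 + λ - 2 = 0.
Eigenvalues λ = 1, -2.
For λ=1: (A-λI) row 1 is [-6, -3], so an eigenvector is (1, -2).
For λ=-2: (A-λI) row 1 is [-3, -3], so an eigenvector is (-1, 1).
General solution: C_1e^(t)(1,-2) + C_2e^(-2t)(-1,1).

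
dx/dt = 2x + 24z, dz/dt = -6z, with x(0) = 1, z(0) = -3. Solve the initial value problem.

x(t) = -8e^(2t) + 9e^(-6t), z(t) = -3e^(-6t)

Coefficient matrix A = [[2, 24], [0, -6]].
Characteristic polynomial det(A - λI) = λ^2 + 4λ - 12 = 0.
Eigenvalues λ = -6, 2.
For λ=-6: (A-λI) row 1 is [8, 24], so an eigenvector is (3, -1).
For λ=2: (A-λI) row 1 is [0, 24], so an eigenvector is (-1, 0).
General solution: C_1e^(-6t)(3,-1) + C_2e^(2t)(-1,0).
Applying x(0)=1, z(0)=-3 gives C_1=3, C_2=8.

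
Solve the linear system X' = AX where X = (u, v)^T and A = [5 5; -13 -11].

Coefficient matrix A = [[5, 5], [-13, -11]].
Characteristic polynomial det(A - λI) = λ^2 + 6λ + 10 = 0.
Eigenvalues λ = -3 ± i (complex conjugate pair).
For λ=-3+i: an eigenvector is (-1,2) - i(2,-3) = (-1 - 2i, 2 + 3i).
A real fundamental pair from Re and Im of e^((-3+i)t)v: X_1 = e^(-3t)(cos(t)·(-1,2) + sin(t)·(2,-3)), X_2 = e^(-3t)(sin(t)·(-1,2) - cos(t)·(2,-3)).
General solution: c_1X_1 + c_2X_2.

u(t) = 2c_1e^(-3t)sin(t) - c_1e^(-3t)cos(t) - c_2e^(-3t)sin(t) - 2c_2e^(-3t)cos(t), v(t) = -3c_1e^(-3t)sin(t) + 2c_1e^(-3t)cos(t) + 2c_2e^(-3t)sin(t) + 3c_2e^(-3t)cos(t)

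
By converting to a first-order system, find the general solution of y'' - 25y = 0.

Let x_1 = y, x_2 = y'. Then x_1' = x_2 and x_2' = 25x_1.
A = [[0,1],[25,0]]; det(A-λI) = λ^2 - 25.
Eigenvalues λ = -5, 5 with eigenvectors (1,-5), (1,5).

y(t) = K_1e^(-5t) + K_2e^(5t)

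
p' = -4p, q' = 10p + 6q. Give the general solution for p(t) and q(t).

p(t) = -K_2e^(-4t), q(t) = -K_1e^(6t) + K_2e^(-4t)

Coefficient matrix A = [[-4, 0], [10, 6]].
Characteristic polynomial det(A - λI) = λ^2 - 2λ - 24 = 0.
Eigenvalues λ = 6, -4.
For λ=6: (A-λI) row 1 is [-10, 0], so an eigenvector is (0, -1).
For λ=-4: (A-λI) row 2 is [10, 10], so an eigenvector is (-1, 1).
General solution: K_1e^(6t)(0,-1) + K_2e^(-4t)(-1,1).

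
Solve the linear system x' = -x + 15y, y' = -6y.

Coefficient matrix A = [[-1, 15], [0, -6]].
Characteristic polynomial det(A - λI) = λ^2 + 7λ + 6 = 0.
Eigenvalues λ = -1, -6.
For λ=-1: (A-λI) row 1 is [0, 15], so an eigenvector is (-1, 0).
For λ=-6: (A-λI) row 1 is [5, 15], so an eigenvector is (-3, 1).
General solution: C_1e^(-t)(-1,0) + C_2e^(-6t)(-3,1).

x(t) = -C_1e^(-t) - 3C_2e^(-6t), y(t) = C_2e^(-6t)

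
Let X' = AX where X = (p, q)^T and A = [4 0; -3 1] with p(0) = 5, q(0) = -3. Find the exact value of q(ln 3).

-399

A = [[4,0],[-3,1]]; eigenvalues λ = 4, 1.
Eigenvectors: (1,-1) for λ=4, (0,-1) for λ=1.
From the initial condition, c_1 = 5, c_2 = -2.
q(ln 3) = (5)(3^4)(-1) + (-2)(3^1)(-1) = -399.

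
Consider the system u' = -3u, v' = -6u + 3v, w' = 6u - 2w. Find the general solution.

u(t) = c_1e^(-3t), v(t) = c_1e^(-3t) + c_2e^(3t), w(t) = -6c_1e^(-3t) + c_3e^(-2t)

Coefficient matrix A = [[-3, 0, 0], [-6, 3, 0], [6, 0, -2]].
det(A - λI) = 0 gives eigenvalues λ = -3, 3, -2.
For λ=-3: eigenvector (1,1,-6).
For λ=3: eigenvector (0,1,0).
For λ=-2: eigenvector (0,0,1).
General solution: c_1e^(-3t)(1,1,-6) + c_2e^(3t)(0,1,0) + c_3e^(-2t)(0,0,1).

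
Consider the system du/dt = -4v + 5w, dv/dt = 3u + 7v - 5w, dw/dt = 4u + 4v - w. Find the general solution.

Coefficient matrix A = [[0, -4, 5], [3, 7, -5], [4, 4, -1]].
det(A - λI) = 0 gives eigenvalues λ = 3, 4, -1.
For λ=3: eigenvector (-1,2,1).
For λ=4: eigenvector (-1,1,0).
For λ=-1: eigenvector (-1,1,1).
General solution: C_1e^(3t)(-1,2,1) + C_2e^(4t)(-1,1,0) + C_3e^(-t)(-1,1,1).

u(t) = -C_1e^(3t) - C_2e^(4t) - C_3e^(-t), v(t) = 2C_1e^(3t) + C_2e^(4t) + C_3e^(-t), w(t) = C_1e^(3t) + C_3e^(-t)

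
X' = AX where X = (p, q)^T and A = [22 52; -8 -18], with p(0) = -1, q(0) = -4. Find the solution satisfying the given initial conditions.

p(t) = -57e^(2t)sin(4t) - e^(2t)cos(4t), q(t) = 22e^(2t)sin(4t) - 4e^(2t)cos(4t)

Coefficient matrix A = [[22, 52], [-8, -18]].
Characteristic polynomial det(A - λI) = λ^2 - 4λ + 20 = 0.
Eigenvalues λ = 2 ± 4i (complex conjugate pair).
For λ=2+4i: an eigenvector is (3,-1) - i(2,-1) = (3 - 2i, -1 + i).
A real fundamental pair from Re and Im of e^((2+4i)t)v: X_1 = e^(2t)(cos(4t)·(3,-1) + sin(4t)·(2,-1)), X_2 = e^(2t)(sin(4t)·(3,-1) - cos(4t)·(2,-1)).
General solution: C_1X_1 + C_2X_2.
Applying p(0)=-1, q(0)=-4 gives C_1=-9, C_2=-13.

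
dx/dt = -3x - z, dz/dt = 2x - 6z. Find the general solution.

Coefficient matrix A = [[-3, -1], [2, -6]].
Characteristic polynomial det(A - λI) = λ^2 + 9λ + 20 = 0.
Eigenvalues λ = -5, -4.
For λ=-5: (A-λI) row 1 is [2, -1], so an eigenvector is (1, 2).
For λ=-4: (A-λI) row 1 is [1, -1], so an eigenvector is (-1, -1).
General solution: C_1e^(-5t)(1,2) + C_2e^(-4t)(-1,-1).

x(t) = C_1e^(-5t) - C_2e^(-4t), z(t) = 2C_1e^(-5t) - C_2e^(-4t)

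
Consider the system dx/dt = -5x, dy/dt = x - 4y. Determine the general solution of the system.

Coefficient matrix A = [[-5, 0], [1, -4]].
Characteristic polynomial det(A - λI) = λ^2 + 9λ + 20 = 0.
Eigenvalues λ = -4, -5.
For λ=-4: (A-λI) row 1 is [-1, 0], so an eigenvector is (0, -1).
For λ=-5: (A-λI) row 2 is [1, 1], so an eigenvector is (1, -1).
General solution: K_1e^(-4t)(0,-1) + K_2e^(-5t)(1,-1).

x(t) = K_2e^(-5t), y(t) = -K_1e^(-4t) - K_2e^(-5t)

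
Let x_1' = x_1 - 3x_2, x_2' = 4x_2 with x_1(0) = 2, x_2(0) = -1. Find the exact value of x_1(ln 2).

18

A = [[1,-3],[0,4]]; eigenvalues λ = 1, 4.
Eigenvectors: (-1,0) for λ=1, (-1,1) for λ=4.
From the initial condition, c_1 = -1, c_2 = -1.
x_1(ln 2) = (-1)(2^1)(-1) + (-1)(2^4)(-1) = 18.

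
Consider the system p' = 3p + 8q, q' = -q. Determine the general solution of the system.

Coefficient matrix A = [[3, 8], [0, -1]].
Characteristic polynomial det(A - λI) = λ^2 - 2λ - 3 = 0.
Eigenvalues λ = -1, 3.
For λ=-1: (A-λI) row 1 is [4, 8], so an eigenvector is (-2, 1).
For λ=3: (A-λI) row 1 is [0, 8], so an eigenvector is (1, 0).
General solution: c_1e^(-t)(-2,1) + c_2e^(3t)(1,0).

p(t) = -2c_1e^(-t) + c_2e^(3t), q(t) = c_1e^(-t)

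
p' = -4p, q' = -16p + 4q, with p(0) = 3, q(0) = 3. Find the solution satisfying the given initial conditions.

Coefficient matrix A = [[-4, 0], [-16, 4]].
Characteristic polynomial det(A - λI) = λ^2 - 16 = 0.
Eigenvalues λ = 4, -4.
For λ=4: (A-λI) row 1 is [-8, 0], so an eigenvector is (0, 1).
For λ=-4: (A-λI) row 2 is [-16, 8], so an eigenvector is (-1, -2).
General solution: K_1e^(4t)(0,1) + K_2e^(-4t)(-1,-2).
Applying p(0)=3, q(0)=3 gives K_1=-3, K_2=-3.

p(t) = 3e^(-4t), q(t) = -3e^(4t) + 6e^(-4t)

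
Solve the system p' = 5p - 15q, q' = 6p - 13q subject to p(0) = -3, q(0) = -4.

p(t) = 11e^(-4t)sin(3t) - 3e^(-4t)cos(3t), q(t) = 6e^(-4t)sin(3t) - 4e^(-4t)cos(3t)

Coefficient matrix A = [[5, -15], [6, -13]].
Characteristic polynomial det(A - λI) = λ^2 + 8λ + 25 = 0.
Eigenvalues λ = -4 ± 3i (complex conjugate pair).
For λ=-4+3i: an eigenvector is (2,1) - i(1,1) = (2 - i, 1 - i).
A real fundamental pair from Re and Im of e^((-4+3i)t)v: X_1 = e^(-4t)(cos(3t)·(2,1) + sin(3t)·(1,1)), X_2 = e^(-4t)(sin(3t)·(2,1) - cos(3t)·(1,1)).
General solution: K_1X_1 + K_2X_2.
Applying p(0)=-3, q(0)=-4 gives K_1=1, K_2=5.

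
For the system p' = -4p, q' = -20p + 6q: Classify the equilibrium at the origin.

A = [[-4,0],[-20,6]]; det(A-λI) = λ^2 - 2λ - 24.
λ = 6, -4: opposite signs.

saddle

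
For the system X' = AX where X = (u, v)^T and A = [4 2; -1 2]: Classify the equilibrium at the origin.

A = [[4,2],[-1,2]]; det(A-λI) = λ^2 - 6λ + 10.
λ = 3 ± i: positive real part.

unstable spiral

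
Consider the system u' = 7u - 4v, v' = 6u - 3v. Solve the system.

u(t) = -C_1e^(3t) - 2C_2e^(t), v(t) = -C_1e^(3t) - 3C_2e^(t)

Coefficient matrix A = [[7, -4], [6, -3]].
Characteristic polynomial det(A - λI) = λ^2 - 4λ + 3 = 0.
Eigenvalues λ = 3, 1.
For λ=3: (A-λI) row 1 is [4, -4], so an eigenvector is (-1, -1).
For λ=1: (A-λI) row 1 is [6, -4], so an eigenvector is (-2, -3).
General solution: C_1e^(3t)(-1,-1) + C_2e^(t)(-2,-3).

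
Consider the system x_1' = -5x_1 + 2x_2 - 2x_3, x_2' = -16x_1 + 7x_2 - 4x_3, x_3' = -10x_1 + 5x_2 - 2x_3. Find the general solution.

Coefficient matrix A = [[-5, 2, -2], [-16, 7, -4], [-10, 5, -2]].
det(A - λI) = 0 gives eigenvalues λ = -1, 3, -2.
For λ=-1: eigenvector (-1,-2,0).
For λ=3: eigenvector (0,-1,-1).
For λ=-2: eigenvector (2,4,1).
General solution: C_1e^(-t)(-1,-2,0) + C_2e^(3t)(0,-1,-1) + C_3e^(-2t)(2,4,1).

x_1(t) = -C_1e^(-t) + 2C_3e^(-2t), x_2(t) = -2C_1e^(-t) - C_2e^(3t) + 4C_3e^(-2t), x_3(t) = -C_2e^(3t) + C_3e^(-2t)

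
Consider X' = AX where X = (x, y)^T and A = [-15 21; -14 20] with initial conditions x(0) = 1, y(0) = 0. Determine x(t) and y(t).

x(t) = -2e^(6t) + 3e^(-t), y(t) = -2e^(6t) + 2e^(-t)

Coefficient matrix A = [[-15, 21], [-14, 20]].
Characteristic polynomial det(A - λI) = λ^2 - 5λ - 6 = 0.
Eigenvalues λ = -1, 6.
For λ=-1: (A-λI) row 1 is [-14, 21], so an eigenvector is (-3, -2).
For λ=6: (A-λI) row 1 is [-21, 21], so an eigenvector is (-1, -1).
General solution: c_1e^(-t)(-3,-2) + c_2e^(6t)(-1,-1).
Applying x(0)=1, y(0)=0 gives c_1=-1, c_2=2.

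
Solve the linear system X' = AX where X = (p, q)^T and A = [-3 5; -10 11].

p(t) = -2K_1e^(4t)sin(t) + K_1e^(4t)cos(t) + K_2e^(4t)sin(t) + 2K_2e^(4t)cos(t), q(t) = -3K_1e^(4t)sin(t) + K_1e^(4t)cos(t) + K_2e^(4t)sin(t) + 3K_2e^(4t)cos(t)

Coefficient matrix A = [[-3, 5], [-10, 11]].
Characteristic polynomial det(A - λI) = λ^2 - 8λ + 17 = 0.
Eigenvalues λ = 4 ± i (complex conjugate pair).
For λ=4+i: an eigenvector is (1,1) - i(-2,-3) = (1 + 2i, 1 + 3i).
A real fundamental pair from Re and Im of e^((4+i)t)v: X_1 = e^(4t)(cos(t)·(1,1) + sin(t)·(-2,-3)), X_2 = e^(4t)(sin(t)·(1,1) - cos(t)·(-2,-3)).
General solution: K_1X_1 + K_2X_2.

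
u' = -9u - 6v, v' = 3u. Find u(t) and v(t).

u(t) = 2C_1e^(-6t) + C_2e^(-3t), v(t) = -C_1e^(-6t) - C_2e^(-3t)

Coefficient matrix A = [[-9, -6], [3, 0]].
Characteristic polynomial det(A - λI) = λ^2 + 9λ + 18 = 0.
Eigenvalues λ = -6, -3.
For λ=-6: (A-λI) row 1 is [-3, -6], so an eigenvector is (2, -1).
For λ=-3: (A-λI) row 1 is [-6, -6], so an eigenvector is (1, -1).
General solution: C_1e^(-6t)(2,-1) + C_2e^(-3t)(1,-1).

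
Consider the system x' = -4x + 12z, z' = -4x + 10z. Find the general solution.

x(t) = -3K_1e^(4t) - 2K_2e^(2t), z(t) = -2K_1e^(4t) - K_2e^(2t)

Coefficient matrix A = [[-4, 12], [-4, 10]].
Characteristic polynomial det(A - λI) = λ^2 - 6λ + 8 = 0.
Eigenvalues λ = 4, 2.
For λ=4: (A-λI) row 1 is [-8, 12], so an eigenvector is (-3, -2).
For λ=2: (A-λI) row 1 is [-6, 12], so an eigenvector is (-2, -1).
General solution: K_1e^(4t)(-3,-2) + K_2e^(2t)(-2,-1).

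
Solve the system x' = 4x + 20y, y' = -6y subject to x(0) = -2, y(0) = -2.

x(t) = -6e^(4t) + 4e^(-6t), y(t) = -2e^(-6t)

Coefficient matrix A = [[4, 20], [0, -6]].
Characteristic polynomial det(A - λI) = λ^2 + 2λ - 24 = 0.
Eigenvalues λ = 4, -6.
For λ=4: (A-λI) row 1 is [0, 20], so an eigenvector is (1, 0).
For λ=-6: (A-λI) row 1 is [10, 20], so an eigenvector is (-2, 1).
General solution: C_1e^(4t)(1,0) + C_2e^(-6t)(-2,1).
Applying x(0)=-2, y(0)=-2 gives C_1=-6, C_2=-2.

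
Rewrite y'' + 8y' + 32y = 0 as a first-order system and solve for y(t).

Let x_1 = y, x_2 = y'. Then x_1' = x_2 and x_2' = -32x_1 - 8x_2.
A = [[0,1],[-32,-8]]; det(A-λI) = λ^2 + 8λ + 32.
Eigenvalues λ = -4 ± 4i.

y(t) = K_1e^(-4t)cos(4t) + K_2e^(-4t)sin(4t)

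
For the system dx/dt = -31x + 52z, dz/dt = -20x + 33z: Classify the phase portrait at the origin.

unstable spiral

A = [[-31,52],[-20,33]]; det(A-λI) = λ^2 - 2λ + 17.
λ = 1 ± 4i: positive real part.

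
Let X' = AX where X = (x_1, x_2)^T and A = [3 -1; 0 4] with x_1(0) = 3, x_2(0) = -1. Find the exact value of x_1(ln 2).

A = [[3,-1],[0,4]]; eigenvalues λ = 3, 4.
Eigenvectors: (-1,0) for λ=3, (-1,1) for λ=4.
From the initial condition, c_1 = -2, c_2 = -1.
x_1(ln 2) = (-2)(2^3)(-1) + (-1)(2^4)(-1) = 32.

32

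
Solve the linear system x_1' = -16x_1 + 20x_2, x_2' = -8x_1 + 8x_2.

x_1(t) = K_1e^(-4t)sin(4t) - 2K_1e^(-4t)cos(4t) - 2K_2e^(-4t)sin(4t) - K_2e^(-4t)cos(4t), x_2(t) = K_1e^(-4t)sin(4t) - K_1e^(-4t)cos(4t) - K_2e^(-4t)sin(4t) - K_2e^(-4t)cos(4t)

Coefficient matrix A = [[-16, 20], [-8, 8]].
Characteristic polynomial det(A - λI) = λ^2 + 8λ + 32 = 0.
Eigenvalues λ = -4 ± 4i (complex conjugate pair).
For λ=-4+4i: an eigenvector is (-2,-1) - i(1,1) = (-2 - i, -1 - i).
A real fundamental pair from Re and Im of e^((-4+4i)t)v: X_1 = e^(-4t)(cos(4t)·(-2,-1) + sin(4t)·(1,1)), X_2 = e^(-4t)(sin(4t)·(-2,-1) - cos(4t)·(1,1)).
General solution: K_1X_1 + K_2X_2.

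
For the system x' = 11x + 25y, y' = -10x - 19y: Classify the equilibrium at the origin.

A = [[11,25],[-10,-19]]; det(A-λI) = λ^2 + 8λ + 41.
λ = -4 ± 5i: negative real part.

stable spiral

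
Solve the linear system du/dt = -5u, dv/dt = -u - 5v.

Coefficient matrix A = [[-5, 0], [-1, -5]].
Characteristic polynomial det(A - λI) = λ^2 + 10λ + 25 = 0.
Single eigenvalue λ = -5 with algebraic multiplicity 2.
Eigenvector v = (0,-1); generalized eigenvector w with (A-λI)w=v is (1,-3).
General solution: e^(-5t)[C_1·v + C_2·(t·v + w)].

u(t) = C_2e^(-5t), v(t) = -C_1e^(-5t) - C_2te^(-5t) - 3C_2e^(-5t)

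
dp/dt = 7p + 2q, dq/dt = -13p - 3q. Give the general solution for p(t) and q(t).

Coefficient matrix A = [[7, 2], [-13, -3]].
Characteristic polynomial det(A - λI) = λ^2 - 4λ + 5 = 0.
Eigenvalues λ = 2 ± i (complex conjugate pair).
For λ=2+i: an eigenvector is (-1,2) - i(-1,3) = (-1 + i, 2 - 3i).
A real fundamental pair from Re and Im of e^((2+i)t)v: X_1 = e^(2t)(cos(t)·(-1,2) + sin(t)·(-1,3)), X_2 = e^(2t)(sin(t)·(-1,2) - cos(t)·(-1,3)).
General solution: C_1X_1 + C_2X_2.

p(t) = -C_1e^(2t)sin(t) - C_1e^(2t)cos(t) - C_2e^(2t)sin(t) + C_2e^(2t)cos(t), q(t) = 3C_1e^(2t)sin(t) + 2C_1e^(2t)cos(t) + 2C_2e^(2t)sin(t) - 3C_2e^(2t)cos(t)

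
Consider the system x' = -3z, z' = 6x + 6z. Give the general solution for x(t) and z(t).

Coefficient matrix A = [[0, -3], [6, 6]].
Characteristic polynomial det(A - λI) = λ^2 - 6λ + 18 = 0.
Eigenvalues λ = 3 ± 3i (complex conjugate pair).
For λ=3+3i: an eigenvector is (1,-1) - i(0,1) = (1, -1 - i).
A real fundamental pair from Re and Im of e^((3+3i)t)v: X_1 = e^(3t)(cos(3t)·(1,-1) + sin(3t)·(0,1)), X_2 = e^(3t)(sin(3t)·(1,-1) - cos(3t)·(0,1)).
General solution: C_1X_1 + C_2X_2.

x(t) = C_1e^(3t)cos(3t) + C_2e^(3t)sin(3t), z(t) = C_1e^(3t)sin(3t) - C_1e^(3t)cos(3t) - C_2e^(3t)sin(3t) - C_2e^(3t)cos(3t)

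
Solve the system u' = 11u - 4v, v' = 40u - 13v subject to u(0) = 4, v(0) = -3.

u(t) = 15e^(-t)sin(4t) + 4e^(-t)cos(4t), v(t) = 49e^(-t)sin(4t) - 3e^(-t)cos(4t)

Coefficient matrix A = [[11, -4], [40, -13]].
Characteristic polynomial det(A - λI) = λ^2 + 2λ + 17 = 0.
Eigenvalues λ = -1 ± 4i (complex conjugate pair).
For λ=-1+4i: an eigenvector is (-1,-3) - i(0,-1) = (-1, -3 + i).
A real fundamental pair from Re and Im of e^((-1+4i)t)v: X_1 = e^(-t)(cos(4t)·(-1,-3) + sin(4t)·(0,-1)), X_2 = e^(-t)(sin(4t)·(-1,-3) - cos(4t)·(0,-1)).
General solution: c_1X_1 + c_2X_2.
Applying u(0)=4, v(0)=-3 gives c_1=-4, c_2=-15.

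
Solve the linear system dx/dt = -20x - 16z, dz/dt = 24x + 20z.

x(t) = C_1e^(-4t) + 2C_2e^(4t), z(t) = -C_1e^(-4t) - 3C_2e^(4t)

Coefficient matrix A = [[-20, -16], [24, 20]].
Characteristic polynomial det(A - λI) = λ^2 - 16 = 0.
Eigenvalues λ = -4, 4.
For λ=-4: (A-λI) row 1 is [-16, -16], so an eigenvector is (1, -1).
For λ=4: (A-λI) row 1 is [-24, -16], so an eigenvector is (2, -3).
General solution: C_1e^(-4t)(1,-1) + C_2e^(4t)(2,-3).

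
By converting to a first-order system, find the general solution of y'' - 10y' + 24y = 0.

Let x_1 = y, x_2 = y'. Then x_1' = x_2 and x_2' = -24x_1 + 10x_2.
A = [[0,1],[-24,10]]; det(A-λI) = λ^2 - 10λ + 24.
Eigenvalues λ = 4, 6 with eigenvectors (1,4), (1,6).

y(t) = c_1e^(4t) + c_2e^(6t)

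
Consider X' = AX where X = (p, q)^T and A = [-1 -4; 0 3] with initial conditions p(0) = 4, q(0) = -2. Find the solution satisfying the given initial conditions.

Coefficient matrix A = [[-1, -4], [0, 3]].
Characteristic polynomial det(A - λI) = λ^2 - 2λ - 3 = 0.
Eigenvalues λ = 3, -1.
For λ=3: (A-λI) row 1 is [-4, -4], so an eigenvector is (1, -1).
For λ=-1: (A-λI) row 1 is [0, -4], so an eigenvector is (1, 0).
General solution: c_1e^(3t)(1,-1) + c_2e^(-t)(1,0).
Applying p(0)=4, q(0)=-2 gives c_1=2, c_2=2.

p(t) = 2e^(3t) + 2e^(-t), q(t) = -2e^(3t)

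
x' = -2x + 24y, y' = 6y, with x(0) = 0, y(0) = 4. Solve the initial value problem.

x(t) = 12e^(6t) - 12e^(-2t), y(t) = 4e^(6t)

Coefficient matrix A = [[-2, 24], [0, 6]].
Characteristic polynomial det(A - λI) = λ^2 - 4λ - 12 = 0.
Eigenvalues λ = -2, 6.
For λ=-2: (A-λI) row 1 is [0, 24], so an eigenvector is (-1, 0).
For λ=6: (A-λI) row 1 is [-8, 24], so an eigenvector is (-3, -1).
General solution: K_1e^(-2t)(-1,0) + K_2e^(6t)(-3,-1).
Applying x(0)=0, y(0)=4 gives K_1=12, K_2=-4.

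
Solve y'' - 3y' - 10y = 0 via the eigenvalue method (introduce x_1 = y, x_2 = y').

Let x_1 = y, x_2 = y'. Then x_1' = x_2 and x_2' = 10x_1 + 3x_2.
A = [[0,1],[10,3]]; det(A-λI) = λ^2 - 3λ - 10.
Eigenvalues λ = -2, 5 with eigenvectors (1,-2), (1,5).

y(t) = K_1e^(-2t) + K_2e^(5t)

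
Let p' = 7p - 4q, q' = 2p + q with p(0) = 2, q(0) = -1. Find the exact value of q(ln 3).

A = [[7,-4],[2,1]]; eigenvalues λ = 5, 3.
Eigenvectors: (-2,-1) for λ=5, (1,1) for λ=3.
From the initial condition, c_1 = -3, c_2 = -4.
q(ln 3) = (-3)(3^5)(-1) + (-4)(3^3)(1) = 621.

621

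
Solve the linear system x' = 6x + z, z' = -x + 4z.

Coefficient matrix A = [[6, 1], [-1, 4]].
Characteristic polynomial det(A - λI) = λ^2 - 10λ + 25 = 0.
Single eigenvalue λ = 5 with algebraic multiplicity 2.
Eigenvector v = (1,-1); generalized eigenvector w with (A-λI)w=v is (2,-1).
General solution: e^(5t)[K_1·v + K_2·(t·v + w)].

x(t) = K_1e^(5t) + K_2te^(5t) + 2K_2e^(5t), z(t) = -K_1e^(5t) - K_2te^(5t) - K_2e^(5t)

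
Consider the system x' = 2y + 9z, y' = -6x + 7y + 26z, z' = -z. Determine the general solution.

Coefficient matrix A = [[0, 2, 9], [-6, 7, 26], [0, 0, -1]].
det(A - λI) = 0 gives eigenvalues λ = 3, 4, -1.
For λ=3: eigenvector (-2,-3,0).
For λ=4: eigenvector (1,2,0).
For λ=-1: eigenvector (-1,-4,1).
General solution: c_1e^(3t)(-2,-3,0) + c_2e^(4t)(1,2,0) + c_3e^(-t)(-1,-4,1).

x(t) = -2c_1e^(3t) + c_2e^(4t) - c_3e^(-t), y(t) = -3c_1e^(3t) + 2c_2e^(4t) - 4c_3e^(-t), z(t) = c_3e^(-t)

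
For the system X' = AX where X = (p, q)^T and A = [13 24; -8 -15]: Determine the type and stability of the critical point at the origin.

saddle

A = [[13,24],[-8,-15]]; det(A-λI) = λ^2 + 2λ - 3.
λ = -3, 1: opposite signs.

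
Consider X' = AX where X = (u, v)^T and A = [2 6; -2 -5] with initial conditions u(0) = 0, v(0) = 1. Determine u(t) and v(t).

u(t) = 6e^(-t) - 6e^(-2t), v(t) = -3e^(-t) + 4e^(-2t)

Coefficient matrix A = [[2, 6], [-2, -5]].
Characteristic polynomial det(A - λI) = λ^2 + 3λ + 2 = 0.
Eigenvalues λ = -2, -1.
For λ=-2: (A-λI) row 1 is [4, 6], so an eigenvector is (3, -2).
For λ=-1: (A-λI) row 1 is [3, 6], so an eigenvector is (-2, 1).
General solution: K_1e^(-2t)(3,-2) + K_2e^(-t)(-2,1).
Applying u(0)=0, v(0)=1 gives K_1=-2, K_2=-3.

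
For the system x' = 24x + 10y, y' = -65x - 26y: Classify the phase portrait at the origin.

A = [[24,10],[-65,-26]]; det(A-λI) = λ^2 + 2λ + 26.
λ = -1 ± 5i: negative real part.

stable spiral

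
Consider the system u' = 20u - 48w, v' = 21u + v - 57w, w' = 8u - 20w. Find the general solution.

u(t) = 3K_1e^(4t) + 2K_2e^(-4t), v(t) = 2K_1e^(4t) + 3K_2e^(-4t) + K_3e^(t), w(t) = K_1e^(4t) + K_2e^(-4t)

Coefficient matrix A = [[20, 0, -48], [21, 1, -57], [8, 0, -20]].
det(A - λI) = 0 gives eigenvalues λ = 4, -4, 1.
For λ=4: eigenvector (3,2,1).
For λ=-4: eigenvector (2,3,1).
For λ=1: eigenvector (0,1,0).
General solution: K_1e^(4t)(3,2,1) + K_2e^(-4t)(2,3,1) + K_3e^(t)(0,1,0).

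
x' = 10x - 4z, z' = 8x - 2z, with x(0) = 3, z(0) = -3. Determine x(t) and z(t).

x(t) = 9e^(6t) - 6e^(2t), z(t) = 9e^(6t) - 12e^(2t)

Coefficient matrix A = [[10, -4], [8, -2]].
Characteristic polynomial det(A - λI) = λ^2 - 8λ + 12 = 0.
Eigenvalues λ = 2, 6.
For λ=2: (A-λI) row 1 is [8, -4], so an eigenvector is (1, 2).
For λ=6: (A-λI) row 1 is [4, -4], so an eigenvector is (1, 1).
General solution: C_1e^(2t)(1,2) + C_2e^(6t)(1,1).
Applying x(0)=3, z(0)=-3 gives C_1=-6, C_2=9.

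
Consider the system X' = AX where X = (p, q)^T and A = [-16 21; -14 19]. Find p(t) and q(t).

p(t) = -K_1e^(5t) + 3K_2e^(-2t), q(t) = -K_1e^(5t) + 2K_2e^(-2t)

Coefficient matrix A = [[-16, 21], [-14, 19]].
Characteristic polynomial det(A - λI) = λ^2 - 3λ - 10 = 0.
Eigenvalues λ = 5, -2.
For λ=5: (A-λI) row 1 is [-21, 21], so an eigenvector is (-1, -1).
For λ=-2: (A-λI) row 1 is [-14, 21], so an eigenvector is (3, 2).
General solution: K_1e^(5t)(-1,-1) + K_2e^(-2t)(3,2).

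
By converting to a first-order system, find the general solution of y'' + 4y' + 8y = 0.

Let x_1 = y, x_2 = y'. Then x_1' = x_2 and x_2' = -8x_1 - 4x_2.
A = [[0,1],[-8,-4]]; det(A-λI) = λ^2 + 4λ + 8.
Eigenvalues λ = -2 ± 2i.

y(t) = C_1e^(-2t)cos(2t) + C_2e^(-2t)sin(2t)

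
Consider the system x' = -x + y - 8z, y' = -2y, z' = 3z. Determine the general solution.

Coefficient matrix A = [[-1, 1, -8], [0, -2, 0], [0, 0, 3]].
det(A - λI) = 0 gives eigenvalues λ = -1, -2, 3.
For λ=-1: eigenvector (1,0,0).
For λ=-2: eigenvector (-1,1,0).
For λ=3: eigenvector (-2,0,1).
General solution: K_1e^(-t)(1,0,0) + K_2e^(-2t)(-1,1,0) + K_3e^(3t)(-2,0,1).

x(t) = K_1e^(-t) - K_2e^(-2t) - 2K_3e^(3t), y(t) = K_2e^(-2t), z(t) = K_3e^(3t)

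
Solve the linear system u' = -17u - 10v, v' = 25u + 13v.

Coefficient matrix A = [[-17, -10], [25, 13]].
Characteristic polynomial det(A - λI) = λ^2 + 4λ + 29 = 0.
Eigenvalues λ = -2 ± 5i (complex conjugate pair).
For λ=-2+5i: an eigenvector is (-1,1) - i(1,-2) = (-1 - i, 1 + 2i).
A real fundamental pair from Re and Im of e^((-2+5i)t)v: X_1 = e^(-2t)(cos(5t)·(-1,1) + sin(5t)·(1,-2)), X_2 = e^(-2t)(sin(5t)·(-1,1) - cos(5t)·(1,-2)).
General solution: c_1X_1 + c_2X_2.

u(t) = c_1e^(-2t)sin(5t) - c_1e^(-2t)cos(5t) - c_2e^(-2t)sin(5t) - c_2e^(-2t)cos(5t), v(t) = -2c_1e^(-2t)sin(5t) + c_1e^(-2t)cos(5t) + c_2e^(-2t)sin(5t) + 2c_2e^(-2t)cos(5t)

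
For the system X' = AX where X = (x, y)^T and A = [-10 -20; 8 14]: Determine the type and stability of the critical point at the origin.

unstable spiral

A = [[-10,-20],[8,14]]; det(A-λI) = λ^2 - 4λ + 20.
λ = 2 ± 4i: positive real part.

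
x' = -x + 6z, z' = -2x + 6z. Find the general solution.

x(t) = -2c_1e^(2t) - 3c_2e^(3t), z(t) = -c_1e^(2t) - 2c_2e^(3t)

Coefficient matrix A = [[-1, 6], [-2, 6]].
Characteristic polynomial det(A - λI) = λ^2 - 5λ + 6 = 0.
Eigenvalues λ = 2, 3.
For λ=2: (A-λI) row 1 is [-3, 6], so an eigenvector is (-2, -1).
For λ=3: (A-λI) row 1 is [-4, 6], so an eigenvector is (-3, -2).
General solution: c_1e^(2t)(-2,-1) + c_2e^(3t)(-3,-2).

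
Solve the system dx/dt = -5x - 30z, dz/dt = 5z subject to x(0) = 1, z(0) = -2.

Coefficient matrix A = [[-5, -30], [0, 5]].
Characteristic polynomial det(A - λI) = λ^2 - 25 = 0.
Eigenvalues λ = 5, -5.
For λ=5: (A-λI) row 1 is [-10, -30], so an eigenvector is (-3, 1).
For λ=-5: (A-λI) row 1 is [0, -30], so an eigenvector is (1, 0).
General solution: K_1e^(5t)(-3,1) + K_2e^(-5t)(1,0).
Applying x(0)=1, z(0)=-2 gives K_1=-2, K_2=-5.

x(t) = 6e^(5t) - 5e^(-5t), z(t) = -2e^(5t)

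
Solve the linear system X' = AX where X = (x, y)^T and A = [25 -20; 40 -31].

Coefficient matrix A = [[25, -20], [40, -31]].
Characteristic polynomial det(A - λI) = λ^2 + 6λ + 25 = 0.
Eigenvalues λ = -3 ± 4i (complex conjugate pair).
For λ=-3+4i: an eigenvector is (1,1) - i(2,3) = (1 - 2i, 1 - 3i).
A real fundamental pair from Re and Im of e^((-3+4i)t)v: X_1 = e^(-3t)(cos(4t)·(1,1) + sin(4t)·(2,3)), X_2 = e^(-3t)(sin(4t)·(1,1) - cos(4t)·(2,3)).
General solution: c_1X_1 + c_2X_2.

x(t) = 2c_1e^(-3t)sin(4t) + c_1e^(-3t)cos(4t) + c_2e^(-3t)sin(4t) - 2c_2e^(-3t)cos(4t), y(t) = 3c_1e^(-3t)sin(4t) + c_1e^(-3t)cos(4t) + c_2e^(-3t)sin(4t) - 3c_2e^(-3t)cos(4t)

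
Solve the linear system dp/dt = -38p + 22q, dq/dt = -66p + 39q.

p(t) = -C_1e^(6t) + 2C_2e^(-5t), q(t) = -2C_1e^(6t) + 3C_2e^(-5t)

Coefficient matrix A = [[-38, 22], [-66, 39]].
Characteristic polynomial det(A - λI) = λ^2 - λ - 30 = 0.
Eigenvalues λ = 6, -5.
For λ=6: (A-λI) row 1 is [-44, 22], so an eigenvector is (-1, -2).
For λ=-5: (A-λI) row 1 is [-33, 22], so an eigenvector is (2, 3).
General solution: C_1e^(6t)(-1,-2) + C_2e^(-5t)(2,3).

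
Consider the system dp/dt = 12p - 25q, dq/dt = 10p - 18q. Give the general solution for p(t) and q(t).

Coefficient matrix A = [[12, -25], [10, -18]].
Characteristic polynomial det(A - λI) = λ^2 + 6λ + 34 = 0.
Eigenvalues λ = -3 ± 5i (complex conjugate pair).
For λ=-3+5i: an eigenvector is (1,1) - i(-2,-1) = (1 + 2i, 1 + i).
A real fundamental pair from Re and Im of e^((-3+5i)t)v: X_1 = e^(-3t)(cos(5t)·(1,1) + sin(5t)·(-2,-1)), X_2 = e^(-3t)(sin(5t)·(1,1) - cos(5t)·(-2,-1)).
General solution: K_1X_1 + K_2X_2.

p(t) = -2K_1e^(-3t)sin(5t) + K_1e^(-3t)cos(5t) + K_2e^(-3t)sin(5t) + 2K_2e^(-3t)cos(5t), q(t) = -K_1e^(-3t)sin(5t) + K_1e^(-3t)cos(5t) + K_2e^(-3t)sin(5t) + K_2e^(-3t)cos(5t)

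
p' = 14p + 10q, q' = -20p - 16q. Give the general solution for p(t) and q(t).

p(t) = C_1e^(-6t) + C_2e^(4t), q(t) = -2C_1e^(-6t) - C_2e^(4t)

Coefficient matrix A = [[14, 10], [-20, -16]].
Characteristic polynomial det(A - λI) = λ^2 + 2λ - 24 = 0.
Eigenvalues λ = -6, 4.
For λ=-6: (A-λI) row 1 is [20, 10], so an eigenvector is (1, -2).
For λ=4: (A-λI) row 1 is [10, 10], so an eigenvector is (1, -1).
General solution: C_1e^(-6t)(1,-2) + C_2e^(4t)(1,-1).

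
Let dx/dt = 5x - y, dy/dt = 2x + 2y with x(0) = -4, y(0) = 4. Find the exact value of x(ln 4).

A = [[5,-1],[2,2]]; eigenvalues λ = 4, 3.
Eigenvectors: (1,1) for λ=4, (1,2) for λ=3.
From the initial condition, c_1 = -12, c_2 = 8.
x(ln 4) = (-12)(4^4)(1) + (8)(4^3)(1) = -2560.

-2560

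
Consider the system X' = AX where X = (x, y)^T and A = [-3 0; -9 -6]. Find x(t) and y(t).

x(t) = -C_2e^(-3t), y(t) = C_1e^(-6t) + 3C_2e^(-3t)

Coefficient matrix A = [[-3, 0], [-9, -6]].
Characteristic polynomial det(A - λI) = λ^2 + 9λ + 18 = 0.
Eigenvalues λ = -6, -3.
For λ=-6: (A-λI) row 1 is [3, 0], so an eigenvector is (0, 1).
For λ=-3: (A-λI) row 2 is [-9, -3], so an eigenvector is (-1, 3).
General solution: C_1e^(-6t)(0,1) + C_2e^(-3t)(-1,3).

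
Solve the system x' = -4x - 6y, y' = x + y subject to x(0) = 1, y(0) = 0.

x(t) = -2e^(-t) + 3e^(-2t), y(t) = e^(-t) - e^(-2t)

Coefficient matrix A = [[-4, -6], [1, 1]].
Characteristic polynomial det(A - λI) = λ^2 + 3λ + 2 = 0.
Eigenvalues λ = -2, -1.
For λ=-2: (A-λI) row 1 is [-2, -6], so an eigenvector is (3, -1).
For λ=-1: (A-λI) row 1 is [-3, -6], so an eigenvector is (2, -1).
General solution: K_1e^(-2t)(3,-1) + K_2e^(-t)(2,-1).
Applying x(0)=1, y(0)=0 gives K_1=1, K_2=-1.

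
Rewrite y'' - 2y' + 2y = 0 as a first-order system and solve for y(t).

y(t) = K_1e^(t)cos(t) + K_2e^(t)sin(t)

Let x_1 = y, x_2 = y'. Then x_1' = x_2 and x_2' = -2x_1 + 2x_2.
A = [[0,1],[-2,2]]; det(A-λI) = λ^2 - 2λ + 2.
Eigenvalues λ = 1 ± i.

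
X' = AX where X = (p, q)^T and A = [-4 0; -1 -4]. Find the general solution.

Coefficient matrix A = [[-4, 0], [-1, -4]].
Characteristic polynomial det(A - λI) = λ^2 + 8λ + 16 = 0.
Single eigenvalue λ = -4 with algebraic multiplicity 2.
Eigenvector v = (0,1); generalized eigenvector w with (A-λI)w=v is (-1,3).
General solution: e^(-4t)[K_1·v + K_2·(t·v + w)].

p(t) = -K_2e^(-4t), q(t) = K_1e^(-4t) + K_2te^(-4t) + 3K_2e^(-4t)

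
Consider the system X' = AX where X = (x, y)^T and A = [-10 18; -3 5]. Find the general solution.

Coefficient matrix A = [[-10, 18], [-3, 5]].
Characteristic polynomial det(A - λI) = λ^2 + 5λ + 4 = 0.
Eigenvalues λ = -4, -1.
For λ=-4: (A-λI) row 1 is [-6, 18], so an eigenvector is (3, 1).
For λ=-1: (A-λI) row 1 is [-9, 18], so an eigenvector is (2, 1).
General solution: C_1e^(-4t)(3,1) + C_2e^(-t)(2,1).

x(t) = 3C_1e^(-4t) + 2C_2e^(-t), y(t) = C_1e^(-4t) + C_2e^(-t)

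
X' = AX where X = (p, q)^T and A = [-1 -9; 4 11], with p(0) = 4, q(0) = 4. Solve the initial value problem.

p(t) = -60te^(5t) + 4e^(5t), q(t) = 40te^(5t) + 4e^(5t)

Coefficient matrix A = [[-1, -9], [4, 11]].
Characteristic polynomial det(A - λI) = λ^2 - 10λ + 25 = 0.
Single eigenvalue λ = 5 with algebraic multiplicity 2.
Eigenvector v = (-3,2); generalized eigenvector w with (A-λI)w=v is (-1,1).
General solution: e^(5t)[C_1·v + C_2·(t·v + w)].
Applying p(0)=4, q(0)=4 gives C_1=-8, C_2=20.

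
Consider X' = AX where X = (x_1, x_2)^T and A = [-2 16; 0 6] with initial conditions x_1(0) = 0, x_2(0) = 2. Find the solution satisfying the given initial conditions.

Coefficient matrix A = [[-2, 16], [0, 6]].
Characteristic polynomial det(A - λI) = λ^2 - 4λ - 12 = 0.
Eigenvalues λ = 6, -2.
For λ=6: (A-λI) row 1 is [-8, 16], so an eigenvector is (-2, -1).
For λ=-2: (A-λI) row 1 is [0, 16], so an eigenvector is (-1, 0).
General solution: K_1e^(6t)(-2,-1) + K_2e^(-2t)(-1,0).
Applying x_1(0)=0, x_2(0)=2 gives K_1=-2, K_2=4.

x_1(t) = 4e^(6t) - 4e^(-2t), x_2(t) = 2e^(6t)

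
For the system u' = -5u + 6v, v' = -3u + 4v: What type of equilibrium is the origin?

saddle

A = [[-5,6],[-3,4]]; det(A-λI) = λ^2 + λ - 2.
λ = -2, 1: opposite signs.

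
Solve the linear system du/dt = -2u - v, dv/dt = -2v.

Coefficient matrix A = [[-2, -1], [0, -2]].
Characteristic polynomial det(A - λI) = λ^2 + 4λ + 4 = 0.
Single eigenvalue λ = -2 with algebraic multiplicity 2.
Eigenvector v = (1,0); generalized eigenvector w with (A-λI)w=v is (-2,-1).
General solution: e^(-2t)[c_1·v + c_2·(t·v + w)].

u(t) = c_1e^(-2t) + c_2te^(-2t) - 2c_2e^(-2t), v(t) = -c_2e^(-2t)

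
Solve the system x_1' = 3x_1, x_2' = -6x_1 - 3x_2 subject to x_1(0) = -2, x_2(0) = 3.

Coefficient matrix A = [[3, 0], [-6, -3]].
Characteristic polynomial det(A - λI) = λ^2 - 9 = 0.
Eigenvalues λ = 3, -3.
For λ=3: (A-λI) row 2 is [-6, -6], so an eigenvector is (-1, 1).
For λ=-3: (A-λI) row 1 is [6, 0], so an eigenvector is (0, -1).
General solution: K_1e^(3t)(-1,1) + K_2e^(-3t)(0,-1).
Applying x_1(0)=-2, x_2(0)=3 gives K_1=2, K_2=-1.

x_1(t) = -2e^(3t), x_2(t) = 2e^(3t) + e^(-3t)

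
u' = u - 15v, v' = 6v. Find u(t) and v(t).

u(t) = -K_1e^(t) + 3K_2e^(6t), v(t) = -K_2e^(6t)

Coefficient matrix A = [[1, -15], [0, 6]].
Characteristic polynomial det(A - λI) = λ^2 - 7λ + 6 = 0.
Eigenvalues λ = 1, 6.
For λ=1: (A-λI) row 1 is [0, -15], so an eigenvector is (-1, 0).
For λ=6: (A-λI) row 1 is [-5, -15], so an eigenvector is (3, -1).
General solution: K_1e^(t)(-1,0) + K_2e^(6t)(3,-1).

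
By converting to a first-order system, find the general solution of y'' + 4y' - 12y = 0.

Let x_1 = y, x_2 = y'. Then x_1' = x_2 and x_2' = 12x_1 - 4x_2.
A = [[0,1],[12,-4]]; det(A-λI) = λ^2 + 4λ - 12.
Eigenvalues λ = -6, 2 with eigenvectors (1,-6), (1,2).

y(t) = K_1e^(-6t) + K_2e^(2t)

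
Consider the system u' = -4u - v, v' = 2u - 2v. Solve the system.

Coefficient matrix A = [[-4, -1], [2, -2]].
Characteristic polynomial det(A - λI) = λ^2 + 6λ + 10 = 0.
Eigenvalues λ = -3 ± i (complex conjugate pair).
For λ=-3+i: an eigenvector is (1,-1) - i(0,1) = (1, -1 - i).
A real fundamental pair from Re and Im of e^((-3+i)t)v: X_1 = e^(-3t)(cos(t)·(1,-1) + sin(t)·(0,1)), X_2 = e^(-3t)(sin(t)·(1,-1) - cos(t)·(0,1)).
General solution: C_1X_1 + C_2X_2.

u(t) = C_1e^(-3t)cos(t) + C_2e^(-3t)sin(t), v(t) = C_1e^(-3t)sin(t) - C_1e^(-3t)cos(t) - C_2e^(-3t)sin(t) - C_2e^(-3t)cos(t)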